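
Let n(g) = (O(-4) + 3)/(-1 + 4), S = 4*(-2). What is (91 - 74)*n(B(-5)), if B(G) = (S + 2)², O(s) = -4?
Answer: -17/3 ≈ -5.6667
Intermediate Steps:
S = -8
B(G) = 36 (B(G) = (-8 + 2)² = (-6)² = 36)
n(g) = -⅓ (n(g) = (-4 + 3)/(-1 + 4) = -1/3 = -1*⅓ = -⅓)
(91 - 74)*n(B(-5)) = (91 - 74)*(-⅓) = 17*(-⅓) = -17/3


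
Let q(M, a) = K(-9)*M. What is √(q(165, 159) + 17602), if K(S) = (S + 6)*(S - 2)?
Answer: √23047 ≈ 151.81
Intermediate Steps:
K(S) = (-2 + S)*(6 + S) (K(S) = (6 + S)*(-2 + S) = (-2 + S)*(6 + S))
q(M, a) = 33*M (q(M, a) = (-12 + (-9)² + 4*(-9))*M = (-12 + 81 - 36)*M = 33*M)
√(q(165, 159) + 17602) = √(33*165 + 17602) = √(5445 + 17602) = √23047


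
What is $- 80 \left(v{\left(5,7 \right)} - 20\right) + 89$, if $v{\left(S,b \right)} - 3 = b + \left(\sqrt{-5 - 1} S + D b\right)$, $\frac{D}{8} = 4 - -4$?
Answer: $-34951 - 400 i \sqrt{6} \approx -34951.0 - 979.8 i$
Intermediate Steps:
$D = 64$ ($D = 8 \left(4 - -4\right) = 8 \left(4 + 4\right) = 8 \cdot 8 = 64$)
$v{\left(S,b \right)} = 3 + 65 b + i S \sqrt{6}$ ($v{\left(S,b \right)} = 3 + \left(b + \left(\sqrt{-5 - 1} S + 64 b\right)\right) = 3 + \left(b + \left(\sqrt{-6} S + 64 b\right)\right) = 3 + \left(b + \left(i \sqrt{6} S + 64 b\right)\right) = 3 + \left(b + \left(i S \sqrt{6} + 64 b\right)\right) = 3 + \left(b + \left(64 b + i S \sqrt{6}\right)\right) = 3 + \left(65 b + i S \sqrt{6}\right) = 3 + 65 b + i S \sqrt{6}$)
$- 80 \left(v{\left(5,7 \right)} - 20\right) + 89 = - 80 \left(\left(3 + 65 \cdot 7 + i 5 \sqrt{6}\right) - 20\right) + 89 = - 80 \left(\left(3 + 455 + 5 i \sqrt{6}\right) - 20\right) + 89 = - 80 \left(\left(458 + 5 i \sqrt{6}\right) - 20\right) + 89 = - 80 \left(438 + 5 i \sqrt{6}\right) + 89 = \left(-35040 - 400 i \sqrt{6}\right) + 89 = -34951 - 400 i \sqrt{6}$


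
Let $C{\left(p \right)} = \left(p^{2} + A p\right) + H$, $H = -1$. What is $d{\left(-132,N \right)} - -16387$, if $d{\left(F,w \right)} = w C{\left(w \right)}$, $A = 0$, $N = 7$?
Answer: $16723$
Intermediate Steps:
$C{\left(p \right)} = -1 + p^{2}$ ($C{\left(p \right)} = \left(p^{2} + 0 p\right) - 1 = \left(p^{2} + 0\right) - 1 = p^{2} - 1 = -1 + p^{2}$)
$d{\left(F,w \right)} = w \left(-1 + w^{2}\right)$
$d{\left(-132,N \right)} - -16387 = \left(7^{3} - 7\right) - -16387 = \left(343 - 7\right) + 16387 = 336 + 16387 = 16723$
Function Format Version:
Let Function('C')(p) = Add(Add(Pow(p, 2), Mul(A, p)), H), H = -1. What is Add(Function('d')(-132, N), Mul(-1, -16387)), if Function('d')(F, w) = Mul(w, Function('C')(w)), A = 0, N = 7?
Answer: 16723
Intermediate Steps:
Function('C')(p) = Add(-1, Pow(p, 2)) (Function('C')(p) = Add(Add(Pow(p, 2), Mul(0, p)), -1) = Add(Add(Pow(p, 2), 0), -1) = Add(Pow(p, 2), -1) = Add(-1, Pow(p, 2)))
Function('d')(F, w) = Mul(w, Add(-1, Pow(w, 2)))
Add(Function('d')(-132, N), Mul(-1, -16387)) = Add(Add(Pow(7, 3), Mul(-1, 7)), Mul(-1, -16387)) = Add(Add(343, -7), 16387) = Add(336, 16387) = 16723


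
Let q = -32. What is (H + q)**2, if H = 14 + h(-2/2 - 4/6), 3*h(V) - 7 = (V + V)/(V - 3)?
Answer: 11664/49 ≈ 238.04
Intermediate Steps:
h(V) = 7/3 + 2*V/(3*(-3 + V)) (h(V) = 7/3 + ((V + V)/(V - 3))/3 = 7/3 + ((2*V)/(-3 + V))/3 = 7/3 + (2*V/(-3 + V))/3 = 7/3 + 2*V/(3*(-3 + V)))
H = 116/7 (H = 14 + (-7 + 3*(-2/2 - 4/6))/(-3 + (-2/2 - 4/6)) = 14 + (-7 + 3*(-2*1/2 - 4*1/6))/(-3 + (-2*1/2 - 4*1/6)) = 14 + (-7 + 3*(-1 - 2/3))/(-3 + (-1 - 2/3)) = 14 + (-7 + 3*(-5/3))/(-3 - 5/3) = 14 + (-7 - 5)/(-14/3) = 14 - 3/14*(-12) = 14 + 18/7 = 116/7 ≈ 16.571)
(H + q)**2 = (116/7 - 32)**2 = (-108/7)**2 = 11664/49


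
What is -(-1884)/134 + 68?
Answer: 5498/67 ≈ 82.060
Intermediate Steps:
-(-1884)/134 + 68 = -157*(-6/67) + 68 = 942/67 + 68 = 5498/67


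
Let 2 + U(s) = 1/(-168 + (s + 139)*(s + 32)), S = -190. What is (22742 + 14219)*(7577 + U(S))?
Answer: 2209038883711/7890 ≈ 2.7998e+8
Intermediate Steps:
U(s) = -2 + 1/(-168 + (32 + s)*(139 + s)) (U(s) = -2 + 1/(-168 + (s + 139)*(s + 32)) = -2 + 1/(-168 + (139 + s)*(32 + s)) = -2 + 1/(-168 + (32 + s)*(139 + s)))
(22742 + 14219)*(7577 + U(S)) = (22742 + 14219)*(7577 + (-8559 - 342*(-190) - 2*(-190)²)/(4280 + (-190)² + 171*(-190))) = 36961*(7577 + (-8559 + 64980 - 2*36100)/(4280 + 36100 - 32490)) = 36961*(7577 + (-8559 + 64980 - 72200)/7890) = 36961*(7577 + (1/7890)*(-15779)) = 36961*(7577 - 15779/7890) = 36961*(59766751/7890) = 2209038883711/7890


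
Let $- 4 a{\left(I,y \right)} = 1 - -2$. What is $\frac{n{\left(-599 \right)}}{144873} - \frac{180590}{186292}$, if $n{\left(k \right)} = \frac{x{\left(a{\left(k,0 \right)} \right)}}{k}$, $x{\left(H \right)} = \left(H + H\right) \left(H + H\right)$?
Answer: $- \frac{1741267427343}{1796246652076} \approx -0.96939$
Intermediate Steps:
$a{\left(I,y \right)} = - \frac{3}{4}$ ($a{\left(I,y \right)} = - \frac{1 - -2}{4} = - \frac{1 + 2}{4} = \left(- \frac{1}{4}\right) 3 = - \frac{3}{4}$)
$x{\left(H \right)} = 4 H^{2}$ ($x{\left(H \right)} = 2 H 2 H = 4 H^{2}$)
$n{\left(k \right)} = \frac{9}{4 k}$ ($n{\left(k \right)} = \frac{4 \left(- \frac{3}{4}\right)^{2}}{k} = \frac{4 \cdot \frac{9}{16}}{k} = \frac{9}{4 k}$)
$\frac{n{\left(-599 \right)}}{144873} - \frac{180590}{186292} = \frac{\frac{9}{4} \frac{1}{-599}}{144873} - \frac{180590}{186292} = \frac{9}{4} \left(- \frac{1}{599}\right) \frac{1}{144873} - \frac{90295}{93146} = \left(- \frac{9}{2396}\right) \frac{1}{144873} - \frac{90295}{93146} = - \frac{1}{38568412} - \frac{90295}{93146} = - \frac{1741267427343}{1796246652076}$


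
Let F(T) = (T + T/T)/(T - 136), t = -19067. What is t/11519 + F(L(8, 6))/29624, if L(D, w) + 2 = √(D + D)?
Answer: -75688702829/45726006704 ≈ -1.6553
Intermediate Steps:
L(D, w) = -2 + √2*√D (L(D, w) = -2 + √(D + D) = -2 + √(2*D) = -2 + √2*√D)
F(T) = (1 + T)/(-136 + T) (F(T) = (T + 1)/(-136 + T) = (1 + T)/(-136 + T))
t/11519 + F(L(8, 6))/29624 = -19067/11519 + ((1 + (-2 + √2*√8))/(-136 + (-2 + √2*√8)))/29624 = -19067*1/11519 + ((1 + (-2 + √2*(2*√2)))/(-136 + (-2 + √2*(2*√2))))*(1/29624) = -19067/11519 + ((1 + (-2 + 4))/(-136 + (-2 + 4)))*(1/29624) = -19067/11519 + ((1 + 2)/(-136 + 2))*(1/29624) = -19067/11519 + (3/(-134))*(1/29624) = -19067/11519 - 1/134*3*(1/29624) = -19067/11519 - 3/134*1/29624 = -19067/11519 - 3/3969616 = -75688702829/45726006704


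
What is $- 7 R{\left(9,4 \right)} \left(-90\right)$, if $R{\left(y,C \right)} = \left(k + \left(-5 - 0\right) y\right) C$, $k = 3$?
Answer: $-105840$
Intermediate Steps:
$R{\left(y,C \right)} = C \left(3 - 5 y\right)$ ($R{\left(y,C \right)} = \left(3 + \left(-5 - 0\right) y\right) C = \left(3 + \left(-5 + 0\right) y\right) C = \left(3 - 5 y\right) C = C \left(3 - 5 y\right)$)
$- 7 R{\left(9,4 \right)} \left(-90\right) = - 7 \cdot 4 \left(3 - 45\right) \left(-90\right) = - 7 \cdot 4 \left(-42\right) \left(-90\right) = \left(-7\right) \left(-168\right) \left(-90\right) = 1176 \left(-90\right) = -105840$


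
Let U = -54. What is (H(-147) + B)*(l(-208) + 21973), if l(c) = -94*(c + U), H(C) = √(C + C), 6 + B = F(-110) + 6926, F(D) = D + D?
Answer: 312226700 + 326207*I*√6 ≈ 3.1223e+8 + 7.9904e+5*I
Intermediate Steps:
F(D) = 2*D
B = 6700 (B = -6 + (2*(-110) + 6926) = -6 + (-220 + 6926) = -6 + 6706 = 6700)
H(C) = √2*√C (H(C) = √(2*C) = √2*√C)
l(c) = 5076 - 94*c (l(c) = -94*(c - 54) = -94*(-54 + c) = 5076 - 94*c)
(H(-147) + B)*(l(-208) + 21973) = (√2*√(-147) + 6700)*((5076 - 94*(-208)) + 21973) = (√2*(7*I*√3) + 6700)*((5076 + 19552) + 21973) = (7*I*√6 + 6700)*(24628 + 21973) = (6700 + 7*I*√6)*46601 = 312226700 + 326207*I*√6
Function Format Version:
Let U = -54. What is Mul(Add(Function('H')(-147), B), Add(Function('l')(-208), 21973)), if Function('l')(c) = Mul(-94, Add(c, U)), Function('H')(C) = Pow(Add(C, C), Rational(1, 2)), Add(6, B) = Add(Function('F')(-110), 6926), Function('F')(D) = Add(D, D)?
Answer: Add(312226700, Mul(326207, I, Pow(6, Rational(1, 2)))) ≈ Add(3.1223e+8, Mul(7.9904e+5, I))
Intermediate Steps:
Function('F')(D) = Mul(2, D)
B = 6700 (B = Add(-6, Add(Mul(2, -110), 6926)) = Add(-6, Add(-220, 6926)) = Add(-6, 6706) = 6700)
Function('H')(C) = Mul(Pow(2, Rational(1, 2)), Pow(C, Rational(1, 2))) (Function('H')(C) = Pow(Mul(2, C), Rational(1, 2)) = Mul(Pow(2, Rational(1, 2)), Pow(C, Rational(1, 2))))
Function('l')(c) = Add(5076, Mul(-94, c)) (Function('l')(c) = Mul(-94, Add(c, -54)) = Mul(-94, Add(-54, c)) = Add(5076, Mul(-94, c)))
Mul(Add(Function('H')(-147), B), Add(Function('l')(-208), 21973)) = Mul(Add(Mul(Pow(2, Rational(1, 2)), Pow(-147, Rational(1, 2))), 6700), Add(Add(5076, Mul(-94, -208)), 21973)) = Mul(Add(Mul(Pow(2, Rational(1, 2)), Mul(7, I, Pow(3, Rational(1, 2)))), 6700), Add(Add(5076, 19552), 21973)) = Mul(Add(Mul(7, I, Pow(6, Rational(1, 2))), 6700), Add(24628, 21973)) = Mul(Add(6700, Mul(7, I, Pow(6, Rational(1, 2)))), 46601) = Add(312226700, Mul(326207, I, Pow(6, Rational(1, 2))))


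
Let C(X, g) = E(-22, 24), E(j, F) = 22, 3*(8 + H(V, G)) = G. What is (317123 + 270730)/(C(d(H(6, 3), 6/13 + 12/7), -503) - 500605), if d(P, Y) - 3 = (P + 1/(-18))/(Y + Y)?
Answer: -195951/166861 ≈ -1.1743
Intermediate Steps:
H(V, G) = -8 + G/3
d(P, Y) = 3 + (-1/18 + P)/(2*Y) (d(P, Y) = 3 + (P + 1/(-18))/(Y + Y) = 3 + (P - 1/18)/((2*Y)) = 3 + (-1/18 + P)*(1/(2*Y)) = 3 + (-1/18 + P)/(2*Y))
C(X, g) = 22
(317123 + 270730)/(C(d(H(6, 3), 6/13 + 12/7), -503) - 500605) = (317123 + 270730)/(22 - 500605) = 587853/(-500583) = 587853*(-1/500583) = -195951/166861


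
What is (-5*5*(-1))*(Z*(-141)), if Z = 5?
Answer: -17625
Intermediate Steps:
(-5*5*(-1))*(Z*(-141)) = (-5*5*(-1))*(5*(-141)) = -25*(-1)*(-705) = 25*(-705) = -17625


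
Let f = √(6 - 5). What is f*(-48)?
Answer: -48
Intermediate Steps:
f = 1 (f = √1 = 1)
f*(-48) = 1*(-48) = -48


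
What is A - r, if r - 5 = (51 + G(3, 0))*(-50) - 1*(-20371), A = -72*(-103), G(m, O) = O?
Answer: -10410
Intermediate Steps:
A = 7416
r = 17826 (r = 5 + ((51 + 0)*(-50) - 1*(-20371)) = 5 + (51*(-50) + 20371) = 5 + (-2550 + 20371) = 5 + 17821 = 17826)
A - r = 7416 - 1*17826 = 7416 - 17826 = -10410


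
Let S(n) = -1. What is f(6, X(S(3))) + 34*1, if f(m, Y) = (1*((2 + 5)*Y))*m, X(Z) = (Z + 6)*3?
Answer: 664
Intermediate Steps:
X(Z) = 18 + 3*Z (X(Z) = (6 + Z)*3 = 18 + 3*Z)
f(m, Y) = 7*Y*m (f(m, Y) = (1*(7*Y))*m = (7*Y)*m = 7*Y*m)
f(6, X(S(3))) + 34*1 = 7*(18 + 3*(-1))*6 + 34*1 = 7*(18 - 3)*6 + 34 = 7*15*6 + 34 = 630 + 34 = 664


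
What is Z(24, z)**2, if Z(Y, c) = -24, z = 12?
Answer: 576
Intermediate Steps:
Z(24, z)**2 = (-24)**2 = 576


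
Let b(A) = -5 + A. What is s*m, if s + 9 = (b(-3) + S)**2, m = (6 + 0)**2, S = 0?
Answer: 1980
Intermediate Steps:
m = 36 (m = 6**2 = 36)
s = 55 (s = -9 + ((-5 - 3) + 0)**2 = -9 + (-8 + 0)**2 = -9 + (-8)**2 = -9 + 64 = 55)
s*m = 55*36 = 1980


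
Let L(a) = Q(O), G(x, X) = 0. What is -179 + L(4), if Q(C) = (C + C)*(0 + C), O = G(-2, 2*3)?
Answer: -179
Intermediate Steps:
O = 0
Q(C) = 2*C² (Q(C) = (2*C)*C = 2*C²)
L(a) = 0 (L(a) = 2*0² = 2*0 = 0)
-179 + L(4) = -179 + 0 = -179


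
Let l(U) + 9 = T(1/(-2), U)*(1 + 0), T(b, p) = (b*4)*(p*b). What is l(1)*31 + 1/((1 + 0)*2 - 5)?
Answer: -745/3 ≈ -248.33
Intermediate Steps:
T(b, p) = 4*p*b**2 (T(b, p) = (4*b)*(b*p) = 4*p*b**2)
l(U) = -9 + U (l(U) = -9 + (4*U*(1/(-2))**2)*(1 + 0) = -9 + (4*U*(-1/2)**2)*1 = -9 + (4*U*(1/4))*1 = -9 + U*1 = -9 + U)
l(1)*31 + 1/((1 + 0)*2 - 5) = (-9 + 1)*31 + 1/((1 + 0)*2 - 5) = -8*31 + 1/(1*2 - 5) = -248 + 1/(2 - 5) = -248 + 1/(-3) = -248 - 1/3 = -745/3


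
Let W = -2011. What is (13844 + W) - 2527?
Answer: 9306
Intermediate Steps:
(13844 + W) - 2527 = (13844 - 2011) - 2527 = 11833 - 2527 = 9306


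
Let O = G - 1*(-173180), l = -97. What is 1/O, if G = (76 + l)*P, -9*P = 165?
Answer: 1/173565 ≈ 5.7615e-6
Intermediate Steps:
P = -55/3 (P = -⅑*165 = -55/3 ≈ -18.333)
G = 385 (G = (76 - 97)*(-55/3) = -21*(-55/3) = 385)
O = 173565 (O = 385 - 1*(-173180) = 385 + 173180 = 173565)
1/O = 1/173565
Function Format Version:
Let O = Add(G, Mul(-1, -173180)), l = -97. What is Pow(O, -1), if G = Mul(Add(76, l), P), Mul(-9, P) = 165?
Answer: Rational(1, 173565) ≈ 5.7615e-6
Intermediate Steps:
P = Rational(-55, 3) (P = Mul(Rational(-1, 9), 165) = Rational(-55, 3) ≈ -18.333)
G = 385 (G = Mul(Add(76, -97), Rational(-55, 3)) = Mul(-21, Rational(-55, 3)) = 385)
O = 173565 (O = Add(385, Mul(-1, -173180)) = Add(385, 173180) = 173565)
Pow(O, -1) = Pow(173565, -1) = Rational(1, 173565)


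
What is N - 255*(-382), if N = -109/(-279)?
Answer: 27177499/279 ≈ 97410.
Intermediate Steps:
N = 109/279 (N = -109*(-1/279) = 109/279 ≈ 0.39068)
N - 255*(-382) = 109/279 - 255*(-382) = 109/279 + 97410 = 27177499/279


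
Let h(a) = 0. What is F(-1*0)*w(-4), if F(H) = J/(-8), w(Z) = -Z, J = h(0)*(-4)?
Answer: 0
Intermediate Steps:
J = 0 (J = 0*(-4) = 0)
F(H) = 0 (F(H) = 0/(-8) = 0*(-1/8) = 0)
F(-1*0)*w(-4) = 0*(-1*(-4)) = 0*4 = 0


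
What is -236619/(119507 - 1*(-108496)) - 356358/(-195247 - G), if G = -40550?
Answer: 14882147877/11757126697 ≈ 1.2658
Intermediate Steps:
-236619/(119507 - 1*(-108496)) - 356358/(-195247 - G) = -236619/(119507 - 1*(-108496)) - 356358/(-195247 - 1*(-40550)) = -236619/(119507 + 108496) - 356358/(-195247 + 40550) = -236619/228003 - 356358/(-154697) = -236619*1/228003 - 356358*(-1/154697) = -78873/76001 + 356358/154697 = 14882147877/11757126697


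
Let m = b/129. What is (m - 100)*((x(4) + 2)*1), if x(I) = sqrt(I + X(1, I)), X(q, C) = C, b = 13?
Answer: -25774/129 - 25774*sqrt(2)/129 ≈ -482.36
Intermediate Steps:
x(I) = sqrt(2)*sqrt(I) (x(I) = sqrt(I + I) = sqrt(2*I) = sqrt(2)*sqrt(I))
m = 13/129 ≈ 0.10078
(m - 100)*((x(4) + 2)*1) = (13/129 - 100)*((sqrt(2)*sqrt(4) + 2)*1) = -12887*(sqrt(2)*2 + 2)/129 = -12887*(2*sqrt(2) + 2)/129 = -12887*(2 + 2*sqrt(2))/129 = -25774/129 - 25774*sqrt(2)/129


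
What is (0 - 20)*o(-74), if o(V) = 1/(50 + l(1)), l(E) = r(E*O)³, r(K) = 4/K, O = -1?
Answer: 10/7 ≈ 1.4286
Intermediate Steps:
l(E) = -64/E³ (l(E) = (4/((E*(-1))))³ = (4/((-E)))³ = (4*(-1/E))³ = (-4/E)³ = -64/E³)
o(V) = -1/14 (o(V) = 1/(50 - 64/1³) = 1/(50 - 64*1) = 1/(50 - 64) = 1/(-14) = -1/14)
(0 - 20)*o(-74) = (0 - 20)*(-1/14) = -20*(-1/14) = 10/7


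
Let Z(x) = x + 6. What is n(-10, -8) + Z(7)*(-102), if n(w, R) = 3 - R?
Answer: -1315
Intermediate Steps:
Z(x) = 6 + x
n(-10, -8) + Z(7)*(-102) = (3 - 1*(-8)) + (6 + 7)*(-102) = (3 + 8) + 13*(-102) = 11 - 1326 = -1315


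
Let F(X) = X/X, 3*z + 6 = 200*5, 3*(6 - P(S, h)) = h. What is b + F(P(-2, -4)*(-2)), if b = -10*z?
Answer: -9937/3 ≈ -3312.3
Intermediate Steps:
P(S, h) = 6 - h/3
z = 994/3 (z = -2 + (200*5)/3 = -2 + (1/3)*1000 = -2 + 1000/3 = 994/3 ≈ 331.33)
F(X) = 1
b = -9940/3 (b = -10*994/3 = -9940/3 ≈ -3313.3)
b + F(P(-2, -4)*(-2)) = -9940/3 + 1 = -9937/3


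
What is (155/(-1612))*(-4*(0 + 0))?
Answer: 0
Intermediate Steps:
(155/(-1612))*(-4*(0 + 0)) = (155*(-1/1612))*(-4*0) = -5/52*0 = 0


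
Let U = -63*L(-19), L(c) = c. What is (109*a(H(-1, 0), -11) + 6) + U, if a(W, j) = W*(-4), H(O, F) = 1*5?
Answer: -977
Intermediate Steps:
H(O, F) = 5
a(W, j) = -4*W
U = 1197 (U = -63*(-19) = 1197)
(109*a(H(-1, 0), -11) + 6) + U = (109*(-4*5) + 6) + 1197 = (109*(-20) + 6) + 1197 = (-2180 + 6) + 1197 = -2174 + 1197 = -977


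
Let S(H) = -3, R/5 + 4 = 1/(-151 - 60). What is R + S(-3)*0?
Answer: -4225/211 ≈ -20.024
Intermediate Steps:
R = -4225/211 (R = -20 + 5/(-151 - 60) = -20 + 5/(-211) = -20 + 5*(-1/211) = -20 - 5/211 = -4225/211 ≈ -20.024)
R + S(-3)*0 = -4225/211 - 3*0 = -4225/211 + 0 = -4225/211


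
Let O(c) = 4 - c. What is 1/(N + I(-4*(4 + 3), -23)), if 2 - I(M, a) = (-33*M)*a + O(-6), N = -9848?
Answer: 1/11396 ≈ 8.7750e-5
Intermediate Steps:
I(M, a) = -8 + 33*M*a (I(M, a) = 2 - ((-33*M)*a + (4 - 1*(-6))) = 2 - (-33*M*a + (4 + 6)) = 2 - (-33*M*a + 10) = 2 - (10 - 33*M*a) = 2 + (-10 + 33*M*a) = -8 + 33*M*a)
1/(N + I(-4*(4 + 3), -23)) = 1/(-9848 + (-8 + 33*(-4*(4 + 3))*(-23))) = 1/(-9848 + (-8 + 33*(-4*7)*(-23))) = 1/(-9848 + (-8 + 33*(-28)*(-23))) = 1/(-9848 + (-8 + 21252)) = 1/(-9848 + 21244) = 1/11396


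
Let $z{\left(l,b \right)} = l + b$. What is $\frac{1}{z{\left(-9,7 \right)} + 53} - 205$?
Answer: $- \frac{10454}{51} \approx -204.98$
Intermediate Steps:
$z{\left(l,b \right)} = b + l$
$\frac{1}{z{\left(-9,7 \right)} + 53} - 205 = \frac{1}{\left(7 - 9\right) + 53} - 205 = \frac{1}{-2 + 53} - 205 = \frac{1}{51} - 205 = - \frac{10454}{51}$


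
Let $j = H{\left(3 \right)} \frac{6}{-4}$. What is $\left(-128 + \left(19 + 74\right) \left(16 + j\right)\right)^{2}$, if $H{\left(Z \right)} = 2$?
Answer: $1168561$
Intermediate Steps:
$j = -3$ ($j = 2 \frac{6}{-4} = 2 \cdot 6 \left(- \frac{1}{4}\right) = 2 \left(- \frac{3}{2}\right) = -3$)
$\left(-128 + \left(19 + 74\right) \left(16 + j\right)\right)^{2} = \left(-128 + \left(19 + 74\right) \left(16 - 3\right)\right)^{2} = \left(-128 + 93 \cdot 13\right)^{2} = \left(-128 + 1209\right)^{2} = 1081^{2} = 1168561$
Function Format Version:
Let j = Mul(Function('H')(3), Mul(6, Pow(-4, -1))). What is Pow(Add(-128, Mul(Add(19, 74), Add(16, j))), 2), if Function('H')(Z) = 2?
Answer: 1168561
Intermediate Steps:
j = -3 (j = Mul(2, Mul(6, Pow(-4, -1))) = Mul(2, Mul(6, Rational(-1, 4))) = Mul(2, Rational(-3, 2)) = -3)
Pow(Add(-128, Mul(Add(19, 74), Add(16, j))), 2) = Pow(Add(-128, Mul(Add(19, 74), Add(16, -3))), 2) = Pow(Add(-128, Mul(93, 13)), 2) = Pow(Add(-128, 1209), 2) = Pow(1081, 2) = 1168561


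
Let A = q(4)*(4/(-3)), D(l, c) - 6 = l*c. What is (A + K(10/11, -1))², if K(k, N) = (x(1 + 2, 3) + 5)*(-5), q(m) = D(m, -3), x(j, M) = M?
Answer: 1024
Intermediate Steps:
D(l, c) = 6 + c*l (D(l, c) = 6 + l*c = 6 + c*l)
q(m) = 6 - 3*m
A = 8 (A = (6 - 3*4)*(4/(-3)) = (6 - 12)*(4*(-⅓)) = -6*(-4/3) = 8)
K(k, N) = -40 (K(k, N) = (3 + 5)*(-5) = 8*(-5) = -40)
(A + K(10/11, -1))² = (8 - 40)² = (-32)² = 1024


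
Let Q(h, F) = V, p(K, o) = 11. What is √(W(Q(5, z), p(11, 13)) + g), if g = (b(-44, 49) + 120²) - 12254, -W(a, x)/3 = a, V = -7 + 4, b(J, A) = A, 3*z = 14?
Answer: 2*√551 ≈ 46.947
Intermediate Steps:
z = 14/3 (z = (⅓)*14 = 14/3 ≈ 4.6667)
V = -3
Q(h, F) = -3
W(a, x) = -3*a
g = 2195 (g = (49 + 120²) - 12254 = (49 + 14400) - 12254 = 14449 - 12254 = 2195)
√(W(Q(5, z), p(11, 13)) + g) = √(-3*(-3) + 2195) = √(9 + 2195) = √2204 = 2*√551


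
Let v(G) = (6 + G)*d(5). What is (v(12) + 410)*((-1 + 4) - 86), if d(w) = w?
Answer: -41500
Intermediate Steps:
v(G) = 30 + 5*G (v(G) = (6 + G)*5 = 30 + 5*G)
(v(12) + 410)*((-1 + 4) - 86) = ((30 + 5*12) + 410)*((-1 + 4) - 86) = ((30 + 60) + 410)*(3 - 86) = (90 + 410)*(-83) = 500*(-83) = -41500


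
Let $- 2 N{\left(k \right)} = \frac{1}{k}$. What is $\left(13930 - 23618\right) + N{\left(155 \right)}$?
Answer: $- \frac{3003281}{310} \approx -9688.0$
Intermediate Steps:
$N{\left(k \right)} = - \frac{1}{2 k}$
$\left(13930 - 23618\right) + N{\left(155 \right)} = \left(13930 - 23618\right) - \frac{1}{2 \cdot 155} = -9688 - \frac{1}{310} = - \frac{3003281}{310}$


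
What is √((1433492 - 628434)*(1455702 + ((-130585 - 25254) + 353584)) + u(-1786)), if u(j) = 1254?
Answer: 6*√36975576005 ≈ 1.1537e+6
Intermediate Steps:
√((1433492 - 628434)*(1455702 + ((-130585 - 25254) + 353584)) + u(-1786)) = √((1433492 - 628434)*(1455702 + ((-130585 - 25254) + 353584)) + 1254) = √(805058*(1455702 + (-155839 + 353584)) + 1254) = √(805058*(1455702 + 197745) + 1254) = √(805058*1653447 + 1254) = √(1331120734926 + 1254) = √1331120736180 = 6*√36975576005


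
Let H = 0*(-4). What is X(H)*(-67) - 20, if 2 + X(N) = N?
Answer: 114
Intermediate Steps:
H = 0
X(N) = -2 + N
X(H)*(-67) - 20 = (-2 + 0)*(-67) - 20 = -2*(-67) - 20 = 134 - 20 = 114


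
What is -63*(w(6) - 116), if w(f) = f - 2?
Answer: 7056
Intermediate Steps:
w(f) = -2 + f
-63*(w(6) - 116) = -63*((-2 + 6) - 116) = -63*(4 - 116) = -63*(-112) = 7056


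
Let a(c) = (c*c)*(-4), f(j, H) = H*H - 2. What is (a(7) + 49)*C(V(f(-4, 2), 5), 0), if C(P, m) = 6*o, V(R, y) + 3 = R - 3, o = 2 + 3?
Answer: -4410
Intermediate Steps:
o = 5
f(j, H) = -2 + H² (f(j, H) = H² - 2 = -2 + H²)
V(R, y) = -6 + R (V(R, y) = -3 + (R - 3) = -3 + (-3 + R) = -6 + R)
a(c) = -4*c² (a(c) = c²*(-4) = -4*c²)
C(P, m) = 30 (C(P, m) = 6*5 = 30)
(a(7) + 49)*C(V(f(-4, 2), 5), 0) = (-4*7² + 49)*30 = (-4*49 + 49)*30 = (-196 + 49)*30 = -147*30 = -4410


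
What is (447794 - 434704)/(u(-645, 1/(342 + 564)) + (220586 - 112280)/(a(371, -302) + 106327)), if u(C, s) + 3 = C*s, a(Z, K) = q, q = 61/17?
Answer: -297743634650/61262459 ≈ -4860.1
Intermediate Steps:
q = 61/17 (q = 61*(1/17) = 61/17 ≈ 3.5882)
a(Z, K) = 61/17
u(C, s) = -3 + C*s
(447794 - 434704)/(u(-645, 1/(342 + 564)) + (220586 - 112280)/(a(371, -302) + 106327)) = (447794 - 434704)/((-3 - 645/(342 + 564)) + (220586 - 112280)/(61/17 + 106327)) = 13090/((-3 - 645/906) + 108306/(1807620/17)) = 13090/((-3 - 645*1/906) + 108306*(17/1807620)) = 13090/((-3 - 215/302) + 306867/301270) = 13090/(-1121/302 + 306867/301270) = 13090/(-61262459/22745885) = 13090*(-22745885/61262459) = -297743634650/61262459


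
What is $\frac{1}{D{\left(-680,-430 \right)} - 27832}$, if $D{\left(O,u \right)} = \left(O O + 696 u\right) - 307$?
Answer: $\frac{1}{134981} \approx 7.4085 \cdot 10^{-6}$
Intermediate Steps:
$D{\left(O,u \right)} = -307 + O^{2} + 696 u$ ($D{\left(O,u \right)} = \left(O^{2} + 696 u\right) - 307 = -307 + O^{2} + 696 u$)
$\frac{1}{D{\left(-680,-430 \right)} - 27832} = \frac{1}{\left(-307 + \left(-680\right)^{2} + 696 \left(-430\right)\right) - 27832} = \frac{1}{\left(-307 + 462400 - 299280\right) - 27832} = \frac{1}{162813 - 27832} = \frac{1}{134981}$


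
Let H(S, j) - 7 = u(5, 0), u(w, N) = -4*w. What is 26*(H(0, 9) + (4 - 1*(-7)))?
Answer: -52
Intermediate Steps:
H(S, j) = -13 (H(S, j) = 7 - 4*5 = 7 - 20 = -13)
26*(H(0, 9) + (4 - 1*(-7))) = 26*(-13 + (4 - 1*(-7))) = 26*(-13 + (4 + 7)) = 26*(-13 + 11) = 26*(-2) = -52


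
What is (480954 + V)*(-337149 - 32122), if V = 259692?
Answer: -273499089066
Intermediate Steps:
(480954 + V)*(-337149 - 32122) = (480954 + 259692)*(-337149 - 32122) = 740646*(-369271) = -273499089066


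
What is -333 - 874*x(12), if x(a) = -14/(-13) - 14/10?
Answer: -3291/65 ≈ -50.631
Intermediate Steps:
x(a) = -21/65 (x(a) = -14*(-1/13) - 14*⅒ = 14/13 - 7/5 = -21/65)
-333 - 874*x(12) = -333 - 874*(-21/65) = -333 + 18354/65 = -3291/65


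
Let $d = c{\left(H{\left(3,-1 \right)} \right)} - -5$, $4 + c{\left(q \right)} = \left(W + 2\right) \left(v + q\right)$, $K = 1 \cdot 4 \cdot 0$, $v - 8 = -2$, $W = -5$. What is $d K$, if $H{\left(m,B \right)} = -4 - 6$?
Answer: $0$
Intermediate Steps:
$v = 6$ ($v = 8 - 2 = 6$)
$H{\left(m,B \right)} = -10$ ($H{\left(m,B \right)} = -4 - 6 = -10$)
$K = 0$ ($K = 4 \cdot 0 = 0$)
$c{\left(q \right)} = -22 - 3 q$ ($c{\left(q \right)} = -4 + \left(-5 + 2\right) \left(6 + q\right) = -4 - 3 \left(6 + q\right) = -4 - \left(18 + 3 q\right) = -22 - 3 q$)
$d = 13$ ($d = \left(-22 - -30\right) - -5 = \left(-22 + 30\right) + 5 = 8 + 5 = 13$)
$d K = 13 \cdot 0 = 0$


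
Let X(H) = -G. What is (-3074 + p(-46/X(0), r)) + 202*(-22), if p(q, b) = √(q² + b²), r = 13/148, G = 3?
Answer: -7518 + √46350385/444 ≈ -7502.7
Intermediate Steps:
r = 13/148 (r = 13*(1/148) = 13/148 ≈ 0.087838)
X(H) = -3 (X(H) = -1*3 = -3)
p(q, b) = √(b² + q²)
(-3074 + p(-46/X(0), r)) + 202*(-22) = (-3074 + √((13/148)² + (-46/(-3))²)) + 202*(-22) = (-3074 + √(169/21904 + (-46*(-⅓))²)) - 4444 = (-3074 + √(169/21904 + (46/3)²)) - 4444 = (-3074 + √(169/21904 + 2116/9)) - 4444 = (-3074 + √(46350385/197136)) - 4444 = (-3074 + √46350385/444) - 4444 = -7518 + √46350385/444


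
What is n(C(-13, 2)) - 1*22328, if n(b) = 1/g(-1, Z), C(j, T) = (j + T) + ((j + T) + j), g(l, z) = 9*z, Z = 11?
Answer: -2210471/99 ≈ -22328.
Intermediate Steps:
C(j, T) = 2*T + 3*j (C(j, T) = (T + j) + ((T + j) + j) = (T + j) + (T + 2*j) = 2*T + 3*j)
n(b) = 1/99 (n(b) = 1/(9*11) = 1/99)
n(C(-13, 2)) - 1*22328 = 1/99 - 1*22328 = 1/99 - 22328 = -2210471/99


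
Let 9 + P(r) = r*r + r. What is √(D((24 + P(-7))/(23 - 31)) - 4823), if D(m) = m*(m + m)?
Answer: I*√302174/8 ≈ 68.713*I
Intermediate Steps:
P(r) = -9 + r + r² (P(r) = -9 + (r*r + r) = -9 + (r² + r) = -9 + (r + r²) = -9 + r + r²)
D(m) = 2*m² (D(m) = m*(2*m) = 2*m²)
√(D((24 + P(-7))/(23 - 31)) - 4823) = √(2*((24 + (-9 - 7 + (-7)²))/(23 - 31))² - 4823) = √(2*((24 + (-9 - 7 + 49))/(-8))² - 4823) = √(2*((24 + 33)*(-⅛))² - 4823) = √(2*(57*(-⅛))² - 4823) = √(2*(-57/8)² - 4823) = √(2*(3249/64) - 4823) = √(3249/32 - 4823) = √(-151087/32) = I*√302174/8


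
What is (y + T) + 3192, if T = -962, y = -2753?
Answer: -523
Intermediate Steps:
(y + T) + 3192 = (-2753 - 962) + 3192 = -3715 + 3192 = -523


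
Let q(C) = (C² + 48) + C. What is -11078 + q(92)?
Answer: -2474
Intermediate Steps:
q(C) = 48 + C + C² (q(C) = (48 + C²) + C = 48 + C + C²)
-11078 + q(92) = -11078 + (48 + 92 + 92²) = -11078 + (48 + 92 + 8464) = -11078 + 8604 = -2474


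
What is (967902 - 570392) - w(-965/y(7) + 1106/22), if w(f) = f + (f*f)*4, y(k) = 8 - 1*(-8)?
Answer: 3075272899/7744 ≈ 3.9712e+5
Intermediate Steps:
y(k) = 16 (y(k) = 8 + 8 = 16)
w(f) = f + 4*f**2 (w(f) = f + f**2*4 = f + 4*f**2)
(967902 - 570392) - w(-965/y(7) + 1106/22) = (967902 - 570392) - (-965/16 + 1106/22)*(1 + 4*(-965/16 + 1106/22)) = 397510 - (-965*1/16 + 1106*(1/22))*(1 + 4*(-965*1/16 + 1106*(1/22))) = 397510 - (-965/16 + 553/11)*(1 + 4*(-965/16 + 553/11)) = 397510 - (-1767)*(1 + 4*(-1767/176))/176 = 397510 - (-1767)*(1 - 1767/44)/176 = 397510 - (-1767)*(-1723)/(176*44) = 397510 - 1*3044541/7744 = 397510 - 3044541/7744 = 3075272899/7744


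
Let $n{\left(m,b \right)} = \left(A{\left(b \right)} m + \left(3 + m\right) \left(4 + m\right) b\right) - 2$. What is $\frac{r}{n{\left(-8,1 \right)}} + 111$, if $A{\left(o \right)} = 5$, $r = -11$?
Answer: $\frac{223}{2} \approx 111.5$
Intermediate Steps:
$n{\left(m,b \right)} = -2 + 5 m + b \left(3 + m\right) \left(4 + m\right)$ ($n{\left(m,b \right)} = \left(5 m + \left(3 + m\right) \left(4 + m\right) b\right) - 2 = \left(5 m + b \left(3 + m\right) \left(4 + m\right)\right) - 2 = -2 + 5 m + b \left(3 + m\right) \left(4 + m\right)$)
$\frac{r}{n{\left(-8,1 \right)}} + 111 = - \frac{11}{-2 + 5 \left(-8\right) + 12 \cdot 1 + 1 \left(-8\right)^{2} + 7 \cdot 1 \left(-8\right)} + 111 = - \frac{11}{-2 - 40 + 12 + 1 \cdot 64 - 56} + 111 = - \frac{11}{-2 - 40 + 12 + 64 - 56} + 111 = - \frac{11}{-22} + 111 = \left(-11\right) \left(- \frac{1}{22}\right) + 111 = \frac{1}{2} + 111 = \frac{223}{2}$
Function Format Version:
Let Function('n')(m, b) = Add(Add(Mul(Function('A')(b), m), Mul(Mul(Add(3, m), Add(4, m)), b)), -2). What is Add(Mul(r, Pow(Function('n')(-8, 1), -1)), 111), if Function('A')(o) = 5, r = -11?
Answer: Rational(223, 2) ≈ 111.50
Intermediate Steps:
Function('n')(m, b) = Add(-2, Mul(5, m), Mul(b, Add(3, m), Add(4, m))) (Function('n')(m, b) = Add(Add(Mul(5, m), Mul(Mul(Add(3, m), Add(4, m)), b)), -2) = Add(Add(Mul(5, m), Mul(b, Add(3, m), Add(4, m))), -2) = Add(-2, Mul(5, m), Mul(b, Add(3, m), Add(4, m))))
Add(Mul(r, Pow(Function('n')(-8, 1), -1)), 111) = Add(Mul(-11, Pow(Add(-2, Mul(5, -8), Mul(12, 1), Mul(1, Pow(-8, 2)), Mul(7, 1, -8)), -1)), 111) = Add(Mul(-11, Pow(Add(-2, -40, 12, Mul(1, 64), -56), -1)), 111) = Add(Mul(-11, Pow(Add(-2, -40, 12, 64, -56), -1)), 111) = Add(Mul(-11, Pow(-22, -1)), 111) = Add(Mul(-11, Rational(-1, 22)), 111) = Add(Rational(1, 2), 111) = Rational(223, 2)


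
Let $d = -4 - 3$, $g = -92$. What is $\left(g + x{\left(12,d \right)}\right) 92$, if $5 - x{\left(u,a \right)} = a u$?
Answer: $-276$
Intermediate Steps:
$d = -7$ ($d = -4 - 3 = -7$)
$x{\left(u,a \right)} = 5 - a u$
$\left(g + x{\left(12,d \right)}\right) 92 = \left(-92 - \left(-5 - 84\right)\right) 92 = \left(-92 + \left(5 + 84\right)\right) 92 = \left(-92 + 89\right) 92 = \left(-3\right) 92 = -276$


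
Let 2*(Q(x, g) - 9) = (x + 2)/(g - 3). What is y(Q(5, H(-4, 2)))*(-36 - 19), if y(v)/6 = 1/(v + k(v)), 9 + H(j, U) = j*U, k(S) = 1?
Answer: -4400/131 ≈ -33.588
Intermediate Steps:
H(j, U) = -9 + U*j (H(j, U) = -9 + j*U = -9 + U*j)
Q(x, g) = 9 + (2 + x)/(2*(-3 + g)) (Q(x, g) = 9 + ((x + 2)/(g - 3))/2 = 9 + ((2 + x)/(-3 + g))/2 = 9 + (2 + x)/(2*(-3 + g)))
y(v) = 6/(1 + v) (y(v) = 6/(v + 1) = 6/(1 + v))
y(Q(5, H(-4, 2)))*(-36 - 19) = (6/(1 + (-52 + 5 + 18*(-9 + 2*(-4)))/(2*(-3 + (-9 + 2*(-4))))))*(-36 - 19) = (6/(1 + (-52 + 5 + 18*(-9 - 8))/(2*(-3 + (-9 - 8)))))*(-55) = (6/(1 + (-52 + 5 + 18*(-17))/(2*(-3 - 17))))*(-55) = (6/(1 + (½)*(-52 + 5 - 306)/(-20)))*(-55) = (6/(1 + (½)*(-1/20)*(-353)))*(-55) = (6/(1 + 353/40))*(-55) = (6/(393/40))*(-55) = (6*(40/393))*(-55) = (80/131)*(-55) = -4400/131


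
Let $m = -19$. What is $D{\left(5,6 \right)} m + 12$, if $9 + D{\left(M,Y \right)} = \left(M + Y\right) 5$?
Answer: $-862$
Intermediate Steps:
$D{\left(M,Y \right)} = -9 + 5 M + 5 Y$ ($D{\left(M,Y \right)} = -9 + \left(M + Y\right) 5 = -9 + \left(5 M + 5 Y\right) = -9 + 5 M + 5 Y$)
$D{\left(5,6 \right)} m + 12 = \left(-9 + 5 \cdot 5 + 5 \cdot 6\right) \left(-19\right) + 12 = \left(-9 + 25 + 30\right) \left(-19\right) + 12 = 46 \left(-19\right) + 12 = -874 + 12 = -862$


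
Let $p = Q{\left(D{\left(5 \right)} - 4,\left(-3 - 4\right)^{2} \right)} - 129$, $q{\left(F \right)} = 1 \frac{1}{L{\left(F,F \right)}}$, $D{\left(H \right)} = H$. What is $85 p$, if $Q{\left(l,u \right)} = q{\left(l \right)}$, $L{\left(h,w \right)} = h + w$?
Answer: $- \frac{21845}{2} \approx -10923.0$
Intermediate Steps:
$q{\left(F \right)} = \frac{1}{2 F}$ ($q{\left(F \right)} = 1 \frac{1}{F + F} = 1 \frac{1}{2 F} = \frac{1}{2 F}$)
$Q{\left(l,u \right)} = \frac{1}{2 l}$
$p = - \frac{257}{2}$ ($p = \frac{1}{2 \left(5 - 4\right)} - 129 = \frac{1}{2 \cdot 1} - 129 = \frac{1}{2} \cdot 1 - 129 = \frac{1}{2} - 129 = - \frac{257}{2} \approx -128.5$)
$85 p = 85 \left(- \frac{257}{2}\right) = - \frac{21845}{2}$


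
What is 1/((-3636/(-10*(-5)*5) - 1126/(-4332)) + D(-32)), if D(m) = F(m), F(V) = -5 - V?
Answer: 270750/3442837 ≈ 0.078642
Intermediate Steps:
D(m) = -5 - m
1/((-3636/(-10*(-5)*5) - 1126/(-4332)) + D(-32)) = 1/((-3636/(-10*(-5)*5) - 1126/(-4332)) + (-5 - 1*(-32))) = 1/((-3636/(50*5) - 1126*(-1/4332)) + (-5 + 32)) = 1/((-3636/250 + 563/2166) + 27) = 1/((-3636*1/250 + 563/2166) + 27) = 1/((-1818/125 + 563/2166) + 27) = 1/(-3867413/270750 + 27) = 1/(3442837/270750) = 270750/3442837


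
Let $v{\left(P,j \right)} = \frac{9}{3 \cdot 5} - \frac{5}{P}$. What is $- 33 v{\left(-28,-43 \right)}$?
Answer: $- \frac{3597}{140} \approx -25.693$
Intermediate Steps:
$v{\left(P,j \right)} = \frac{3}{5} - \frac{5}{P}$ ($v{\left(P,j \right)} = \frac{9}{15} - \frac{5}{P} = 9 \cdot \frac{1}{15} - \frac{5}{P} = \frac{3}{5} - \frac{5}{P}$)
$- 33 v{\left(-28,-43 \right)} = - 33 \left(\frac{3}{5} - \frac{5}{-28}\right) = - 33 \left(\frac{3}{5} - - \frac{5}{28}\right) = - 33 \left(\frac{3}{5} + \frac{5}{28}\right) = \left(-33\right) \frac{109}{140} = - \frac{3597}{140}$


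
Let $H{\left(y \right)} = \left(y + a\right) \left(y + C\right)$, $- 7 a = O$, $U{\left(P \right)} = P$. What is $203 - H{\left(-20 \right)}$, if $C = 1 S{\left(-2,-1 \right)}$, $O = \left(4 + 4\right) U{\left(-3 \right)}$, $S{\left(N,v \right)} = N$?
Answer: $- \frac{1131}{7} \approx -161.57$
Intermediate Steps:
$O = -24$ ($O = \left(4 + 4\right) \left(-3\right) = 8 \left(-3\right) = -24$)
$C = -2$ ($C = 1 \left(-2\right) = -2$)
$a = \frac{24}{7}$ ($a = \left(- \frac{1}{7}\right) \left(-24\right) = \frac{24}{7} \approx 3.4286$)
$H{\left(y \right)} = \left(-2 + y\right) \left(\frac{24}{7} + y\right)$ ($H{\left(y \right)} = \left(y + \frac{24}{7}\right) \left(y - 2\right) = \left(\frac{24}{7} + y\right) \left(-2 + y\right) = \left(-2 + y\right) \left(\frac{24}{7} + y\right)$)
$203 - H{\left(-20 \right)} = 203 - \left(- \frac{48}{7} + \left(-20\right)^{2} + \frac{10}{7} \left(-20\right)\right) = 203 - \left(- \frac{48}{7} + 400 - \frac{200}{7}\right) = 203 - \frac{2552}{7} = - \frac{1131}{7}$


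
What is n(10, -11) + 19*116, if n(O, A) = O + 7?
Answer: 2221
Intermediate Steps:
n(O, A) = 7 + O
n(10, -11) + 19*116 = (7 + 10) + 19*116 = 17 + 2204 = 2221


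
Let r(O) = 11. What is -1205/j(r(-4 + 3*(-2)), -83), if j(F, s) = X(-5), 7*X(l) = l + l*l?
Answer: -1687/4 ≈ -421.75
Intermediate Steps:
X(l) = l/7 + l²/7 (X(l) = (l + l*l)/7 = (l + l²)/7 = l/7 + l²/7)
j(F, s) = 20/7 (j(F, s) = (⅐)*(-5)*(1 - 5) = (⅐)*(-5)*(-4) = 20/7)
-1205/j(r(-4 + 3*(-2)), -83) = -1205/20/7 = -1205*7/20 = -1687/4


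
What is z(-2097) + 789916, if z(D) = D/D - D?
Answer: 792014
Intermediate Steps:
z(D) = 1 - D
z(-2097) + 789916 = (1 - 1*(-2097)) + 789916 = (1 + 2097) + 789916 = 2098 + 789916 = 792014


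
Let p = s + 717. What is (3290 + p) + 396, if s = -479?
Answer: 3924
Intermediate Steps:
p = 238 (p = -479 + 717 = 238)
(3290 + p) + 396 = (3290 + 238) + 396 = 3528 + 396 = 3924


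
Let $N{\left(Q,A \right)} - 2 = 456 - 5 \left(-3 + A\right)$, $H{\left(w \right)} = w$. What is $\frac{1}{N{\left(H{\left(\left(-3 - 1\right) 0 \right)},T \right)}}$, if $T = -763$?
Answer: $\frac{1}{4288} \approx 0.00023321$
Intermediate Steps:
$N{\left(Q,A \right)} = 473 - 5 A$ ($N{\left(Q,A \right)} = 2 - \left(-456 + 5 \left(-3 + A\right)\right) = 2 + \left(456 - \left(-15 + 5 A\right)\right) = 2 - \left(-471 + 5 A\right) = 473 - 5 A$)
$\frac{1}{N{\left(H{\left(\left(-3 - 1\right) 0 \right)},T \right)}} = \frac{1}{473 - -3815} = \frac{1}{473 + 3815} = \frac{1}{4288}$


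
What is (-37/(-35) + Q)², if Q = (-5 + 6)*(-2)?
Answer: 1089/1225 ≈ 0.88898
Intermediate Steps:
Q = -2 (Q = 1*(-2) = -2)
(-37/(-35) + Q)² = (-37/(-35) - 2)² = (-37*(-1/35) - 2)² = (37/35 - 2)² = (-33/35)² = 1089/1225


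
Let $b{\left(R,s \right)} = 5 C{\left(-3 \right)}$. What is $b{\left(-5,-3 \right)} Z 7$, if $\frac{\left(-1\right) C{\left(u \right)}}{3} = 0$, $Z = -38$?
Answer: $0$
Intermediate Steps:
$C{\left(u \right)} = 0$ ($C{\left(u \right)} = \left(-3\right) 0 = 0$)
$b{\left(R,s \right)} = 0$ ($b{\left(R,s \right)} = 5 \cdot 0 = 0$)
$b{\left(-5,-3 \right)} Z 7 = 0 \left(-38\right) 7 = 0 \cdot 7 = 0$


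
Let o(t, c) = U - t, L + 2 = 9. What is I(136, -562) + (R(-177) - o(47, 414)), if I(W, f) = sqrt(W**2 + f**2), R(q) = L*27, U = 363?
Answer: -127 + 2*sqrt(83585) ≈ 451.22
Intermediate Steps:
L = 7 (L = -2 + 9 = 7)
o(t, c) = 363 - t
R(q) = 189 (R(q) = 7*27 = 189)
I(136, -562) + (R(-177) - o(47, 414)) = sqrt(136**2 + (-562)**2) + (189 - (363 - 1*47)) = sqrt(18496 + 315844) + (189 - (363 - 47)) = sqrt(334340) + (189 - 1*316) = 2*sqrt(83585) + (189 - 316) = 2*sqrt(83585) - 127 = -127 + 2*sqrt(83585)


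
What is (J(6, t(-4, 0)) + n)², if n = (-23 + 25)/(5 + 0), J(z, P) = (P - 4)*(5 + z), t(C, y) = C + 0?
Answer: 191844/25 ≈ 7673.8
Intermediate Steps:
t(C, y) = C
J(z, P) = (-4 + P)*(5 + z)
n = ⅖ (n = 2/5 = 2*(⅕) = ⅖ ≈ 0.40000)
(J(6, t(-4, 0)) + n)² = ((-20 - 4*6 + 5*(-4) - 4*6) + ⅖)² = ((-20 - 24 - 20 - 24) + ⅖)² = (-88 + ⅖)² = (-438/5)² = 191844/25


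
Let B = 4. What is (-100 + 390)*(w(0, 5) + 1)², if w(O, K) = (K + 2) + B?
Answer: 41760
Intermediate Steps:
w(O, K) = 6 + K (w(O, K) = (K + 2) + 4 = (2 + K) + 4 = 6 + K)
(-100 + 390)*(w(0, 5) + 1)² = (-100 + 390)*((6 + 5) + 1)² = 290*(11 + 1)² = 290*12² = 290*144 = 41760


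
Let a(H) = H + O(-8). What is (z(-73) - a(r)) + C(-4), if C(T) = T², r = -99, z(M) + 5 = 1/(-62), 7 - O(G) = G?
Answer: 5889/62 ≈ 94.984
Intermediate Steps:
O(G) = 7 - G
z(M) = -311/62 (z(M) = -5 + 1/(-62) = -5 - 1/62 = -311/62)
a(H) = 15 + H (a(H) = H + (7 - 1*(-8)) = H + (7 + 8) = H + 15 = 15 + H)
(z(-73) - a(r)) + C(-4) = (-311/62 - (15 - 99)) + (-4)² = (-311/62 - 1*(-84)) + 16 = (-311/62 + 84) + 16 = 4897/62 + 16 = 5889/62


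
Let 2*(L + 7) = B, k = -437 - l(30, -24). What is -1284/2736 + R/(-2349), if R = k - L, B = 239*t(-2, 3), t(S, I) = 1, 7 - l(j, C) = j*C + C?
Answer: 1673/19836 ≈ 0.084342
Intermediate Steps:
l(j, C) = 7 - C - C*j (l(j, C) = 7 - (j*C + C) = 7 - (C*j + C) = 7 - (C + C*j) = 7 + (-C - C*j) = 7 - C - C*j)
B = 239 (B = 239*1 = 239)
k = -1188 (k = -437 - (7 - 1*(-24) - 1*(-24)*30) = -437 - (7 + 24 + 720) = -437 - 1*751 = -437 - 751 = -1188)
L = 225/2 (L = -7 + (½)*239 = -7 + 239/2 = 225/2 ≈ 112.50)
R = -2601/2 (R = -1188 - 1*225/2 = -1188 - 225/2 = -2601/2 ≈ -1300.5)
-1284/2736 + R/(-2349) = -1284/2736 - 2601/2/(-2349) = -1284*1/2736 - 2601/2*(-1/2349) = -107/228 + 289/522 = 1673/19836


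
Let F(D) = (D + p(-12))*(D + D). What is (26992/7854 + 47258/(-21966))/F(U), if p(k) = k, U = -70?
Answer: 12877/115013976 ≈ 0.00011196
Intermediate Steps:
F(D) = 2*D*(-12 + D) (F(D) = (D - 12)*(D + D) = (-12 + D)*(2*D) = 2*D*(-12 + D))
(26992/7854 + 47258/(-21966))/F(U) = (26992/7854 + 47258/(-21966))/((2*(-70)*(-12 - 70))) = (26992*(1/7854) + 47258*(-1/21966))/((2*(-70)*(-82))) = (1928/561 - 23629/10983)/11480 = (2639785/2053821)*(1/11480) = 12877/115013976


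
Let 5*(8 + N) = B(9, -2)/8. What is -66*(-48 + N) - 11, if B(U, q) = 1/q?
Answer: 147433/40 ≈ 3685.8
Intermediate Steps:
N = -641/80 (N = -8 + (1/(-2*8))/5 = -8 + (-½*⅛)/5 = -8 + (⅕)*(-1/16) = -8 - 1/80 = -641/80 ≈ -8.0125)
-66*(-48 + N) - 11 = -66*(-48 - 641/80) - 11 = -66*(-4481/80) - 11 = 147873/40 - 11 = 147433/40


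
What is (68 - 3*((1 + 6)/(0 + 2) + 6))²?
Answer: 6241/4 ≈ 1560.3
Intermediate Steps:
(68 - 3*((1 + 6)/(0 + 2) + 6))² = (68 - 3*(7/2 + 6))² = (68 - 3*19/2)² = (68 - 57/2)² = (79/2)² = 6241/4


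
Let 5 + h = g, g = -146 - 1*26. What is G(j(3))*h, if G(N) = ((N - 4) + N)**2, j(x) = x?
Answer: -708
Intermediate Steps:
g = -172 (g = -146 - 26 = -172)
h = -177 (h = -5 - 172 = -177)
G(N) = (-4 + 2*N)**2 (G(N) = ((-4 + N) + N)**2 = (-4 + 2*N)**2)
G(j(3))*h = (4*(-2 + 3)**2)*(-177) = (4*1**2)*(-177) = (4*1)*(-177) = 4*(-177) = -708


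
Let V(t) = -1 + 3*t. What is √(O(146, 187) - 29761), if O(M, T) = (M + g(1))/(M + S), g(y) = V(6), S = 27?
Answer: I*√890688770/173 ≈ 172.51*I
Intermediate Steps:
g(y) = 17 (g(y) = -1 + 3*6 = -1 + 18 = 17)
O(M, T) = (17 + M)/(27 + M) (O(M, T) = (M + 17)/(M + 27) = (17 + M)/(27 + M))
√(O(146, 187) - 29761) = √((17 + 146)/(27 + 146) - 29761) = √(163/173 - 29761) = √(-5148490/173) = I*√890688770/173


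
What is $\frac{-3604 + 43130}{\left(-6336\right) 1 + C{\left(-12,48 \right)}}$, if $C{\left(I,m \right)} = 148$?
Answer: $- \frac{19763}{3094} \approx -6.3875$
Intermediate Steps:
$\frac{-3604 + 43130}{\left(-6336\right) 1 + C{\left(-12,48 \right)}} = \frac{-3604 + 43130}{\left(-6336\right) 1 + 148} = \frac{39526}{-6336 + 148} = \frac{39526}{-6188} = 39526 \left(- \frac{1}{6188}\right) = - \frac{19763}{3094}$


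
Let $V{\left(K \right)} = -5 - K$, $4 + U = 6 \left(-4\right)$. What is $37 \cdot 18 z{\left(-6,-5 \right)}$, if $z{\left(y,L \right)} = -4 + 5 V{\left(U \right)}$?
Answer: $73926$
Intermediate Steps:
$U = -28$ ($U = -4 + 6 \left(-4\right) = -4 - 24 = -28$)
$z{\left(y,L \right)} = 111$ ($z{\left(y,L \right)} = -4 + 5 \left(-5 - -28\right) = -4 + 5 \left(-5 + 28\right) = -4 + 5 \cdot 23 = -4 + 115 = 111$)
$37 \cdot 18 z{\left(-6,-5 \right)} = 37 \cdot 18 \cdot 111 = 666 \cdot 111 = 73926$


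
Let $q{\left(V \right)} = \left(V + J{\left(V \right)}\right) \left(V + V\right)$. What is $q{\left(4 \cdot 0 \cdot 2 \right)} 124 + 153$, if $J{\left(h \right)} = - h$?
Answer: $153$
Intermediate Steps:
$q{\left(V \right)} = 0$ ($q{\left(V \right)} = \left(V - V\right) \left(V + V\right) = 0 \cdot 2 V = 0$)
$q{\left(4 \cdot 0 \cdot 2 \right)} 124 + 153 = 0 \cdot 124 + 153 = 0 + 153 = 153$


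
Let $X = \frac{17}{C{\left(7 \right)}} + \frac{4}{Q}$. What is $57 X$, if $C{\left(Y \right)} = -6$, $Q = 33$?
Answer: $- \frac{3401}{22} \approx -154.59$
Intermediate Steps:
$X = - \frac{179}{66}$ ($X = \frac{17}{-6} + \frac{4}{33} = 17 \left(- \frac{1}{6}\right) + 4 \cdot \frac{1}{33} = - \frac{17}{6} + \frac{4}{33} = - \frac{179}{66} \approx -2.7121$)
$57 X = 57 \left(- \frac{179}{66}\right) = - \frac{3401}{22}$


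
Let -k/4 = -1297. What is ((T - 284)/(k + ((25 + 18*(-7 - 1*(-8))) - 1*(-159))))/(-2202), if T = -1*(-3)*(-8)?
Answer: 1/38535 ≈ 2.5950e-5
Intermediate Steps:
k = 5188 (k = -4*(-1297) = 5188)
T = -24 (T = 3*(-8) = -24)
((T - 284)/(k + ((25 + 18*(-7 - 1*(-8))) - 1*(-159))))/(-2202) = ((-24 - 284)/(5188 + ((25 + 18*(-7 - 1*(-8))) - 1*(-159))))/(-2202) = -308/(5188 + ((25 + 18*(-7 + 8)) + 159))*(-1/2202) = -308/(5188 + ((25 + 18*1) + 159))*(-1/2202) = -308/(5188 + ((25 + 18) + 159))*(-1/2202) = -308/(5188 + (43 + 159))*(-1/2202) = -308/(5188 + 202)*(-1/2202) = -308/5390*(-1/2202) = -308*1/5390*(-1/2202) = -2/35*(-1/2202) = 1/38535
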